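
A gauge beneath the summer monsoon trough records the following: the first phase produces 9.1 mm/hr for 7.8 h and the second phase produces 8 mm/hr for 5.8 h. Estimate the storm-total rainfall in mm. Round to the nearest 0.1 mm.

total ≈ 117.4 mm

Total = Σ Rᵢ Δtᵢ = 9.1 × 7.8 + 8 × 5.8
      = 70.98 + 46.4 = 117.4 mm.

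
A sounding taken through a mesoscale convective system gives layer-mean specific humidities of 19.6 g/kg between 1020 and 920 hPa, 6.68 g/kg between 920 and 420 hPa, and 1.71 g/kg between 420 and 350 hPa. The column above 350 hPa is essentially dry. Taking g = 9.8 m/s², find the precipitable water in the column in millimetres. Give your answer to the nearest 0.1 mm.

PW ≈ 55.3 mm

Precipitable water is the column-integrated vapour mass per unit area: PW = (1/g) Σ q̄ Δp, with q in kg/kg and Δp in Pa (1 kg/m² of water = 1 mm).
Layer 1020–920 hPa: Δp = 100 hPa = 10000 Pa, q̄ = 0.0196 kg/kg → 0.0196 × 10000 / 9.8 = 20.00 mm
Layer 920–420 hPa: Δp = 500 hPa = 50000 Pa, q̄ = 0.00668 kg/kg → 0.00668 × 50000 / 9.8 = 34.08 mm
Layer 420–350 hPa: Δp = 70 hPa = 7000 Pa, q̄ = 0.00171 kg/kg → 0.00171 × 7000 / 9.8 = 1.22 mm
PW = 20.00 + 34.08 + 1.22 = 55.30 ≈ 55.3 mm.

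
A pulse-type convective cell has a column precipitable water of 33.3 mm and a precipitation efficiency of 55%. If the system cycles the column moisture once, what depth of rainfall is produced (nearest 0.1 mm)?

rainfall ≈ 18.3 mm

Rainfall = ε × PW = 0.55 × 33.3 = 18.3 mm.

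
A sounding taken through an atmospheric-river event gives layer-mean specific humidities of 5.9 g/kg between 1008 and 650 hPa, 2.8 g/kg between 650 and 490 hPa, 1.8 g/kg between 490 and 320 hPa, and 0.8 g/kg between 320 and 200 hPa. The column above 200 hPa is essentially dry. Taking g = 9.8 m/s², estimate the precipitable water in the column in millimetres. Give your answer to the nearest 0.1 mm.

Precipitable water is the column-integrated vapour mass per unit area: PW = (1/g) Σ q̄ Δp, with q in kg/kg and Δp in Pa (1 kg/m² of water = 1 mm).
Layer 1008–650 hPa: Δp = 358 hPa = 35800 Pa, q̄ = 0.0059 kg/kg → 0.0059 × 35800 / 9.8 = 21.55 mm
Layer 650–490 hPa: Δp = 160 hPa = 16000 Pa, q̄ = 0.0028 kg/kg → 0.0028 × 16000 / 9.8 = 4.57 mm
Layer 490–320 hPa: Δp = 170 hPa = 17000 Pa, q̄ = 0.0018 kg/kg → 0.0018 × 17000 / 9.8 = 3.12 mm
Layer 320–200 hPa: Δp = 120 hPa = 12000 Pa, q̄ = 0.0008 kg/kg → 0.0008 × 12000 / 9.8 = 0.98 mm
PW = 21.55 + 4.57 + 3.12 + 0.98 = 30.22 ≈ 30.2 mm.

PW ≈ 30.2 mm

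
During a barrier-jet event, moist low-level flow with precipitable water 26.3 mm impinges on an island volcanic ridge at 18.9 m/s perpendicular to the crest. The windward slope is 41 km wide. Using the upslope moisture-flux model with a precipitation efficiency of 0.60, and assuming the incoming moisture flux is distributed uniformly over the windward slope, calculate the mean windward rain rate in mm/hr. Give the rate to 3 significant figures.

Incoming column moisture flux per unit ridge length: F = V × PW = 18.9 × 26.3 = 497.07 mm·m/s.
Spread over the 41 km slope with efficiency ε = 0.60: R = ε·F/W = 0.60 × 497.07 / 41000 m = 7.274e-03 mm/s.
R = 7.274e-03 × 3600 = 26.2 mm/hr.

R ≈ 26.2 mm/hr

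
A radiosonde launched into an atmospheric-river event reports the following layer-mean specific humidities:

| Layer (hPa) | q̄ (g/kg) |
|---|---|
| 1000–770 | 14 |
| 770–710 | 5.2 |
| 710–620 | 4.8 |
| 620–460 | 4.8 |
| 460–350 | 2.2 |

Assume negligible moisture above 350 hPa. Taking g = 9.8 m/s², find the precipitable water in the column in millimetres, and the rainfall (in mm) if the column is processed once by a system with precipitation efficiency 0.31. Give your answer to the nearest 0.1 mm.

Precipitable water is the column-integrated vapour mass per unit area: PW = (1/g) Σ q̄ Δp, with q in kg/kg and Δp in Pa (1 kg/m² of water = 1 mm).
Layer 1000–770 hPa: Δp = 230 hPa = 23000 Pa, q̄ = 0.014 kg/kg → 0.014 × 23000 / 9.8 = 32.86 mm
Layer 770–710 hPa: Δp = 60 hPa = 6000 Pa, q̄ = 0.0052 kg/kg → 0.0052 × 6000 / 9.8 = 3.18 mm
Layer 710–620 hPa: Δp = 90 hPa = 9000 Pa, q̄ = 0.0048 kg/kg → 0.0048 × 9000 / 9.8 = 4.41 mm
Layer 620–460 hPa: Δp = 160 hPa = 16000 Pa, q̄ = 0.0048 kg/kg → 0.0048 × 16000 / 9.8 = 7.84 mm
Layer 460–350 hPa: Δp = 110 hPa = 11000 Pa, q̄ = 0.0022 kg/kg → 0.0022 × 11000 / 9.8 = 2.47 mm
PW = 32.86 + 3.18 + 4.41 + 7.84 + 2.47 = 50.76 ≈ 50.8 mm.
Rainfall = ε × PW = 0.31 × 50.8 = 15.7 mm.

PW ≈ 50.8 mm; rainfall ≈ 15.7 mm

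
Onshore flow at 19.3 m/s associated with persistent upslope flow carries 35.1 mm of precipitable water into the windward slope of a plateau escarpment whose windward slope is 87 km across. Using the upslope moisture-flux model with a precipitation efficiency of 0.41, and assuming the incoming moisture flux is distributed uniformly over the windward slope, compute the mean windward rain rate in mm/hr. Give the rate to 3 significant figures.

R ≈ 11.5 mm/hr

Incoming column moisture flux per unit ridge length: F = V × PW = 19.3 × 35.1 = 677.43 mm·m/s.
Spread over the 87 km slope with efficiency ε = 0.41: R = ε·F/W = 0.41 × 677.43 / 87000 m = 3.192e-03 mm/s.
R = 3.192e-03 × 3600 = 11.5 mm/hr.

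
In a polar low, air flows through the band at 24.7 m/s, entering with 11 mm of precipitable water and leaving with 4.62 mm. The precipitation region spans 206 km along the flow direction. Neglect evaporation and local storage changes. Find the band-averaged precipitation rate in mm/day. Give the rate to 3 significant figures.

R ≈ 66.1 mm/day

Column moisture flux per unit crosswind length is F = V × PW.
Inflow: F_in = 24.7 × 11 = 271.7 mm·m/s
Outflow: F_out = 24.7 × 4.62 = 114.114 mm·m/s
Steady-state rate R = (F_in − F_out)/L = (271.7 − 114.114) / 206000 m = 7.650e-04 mm/s.
R = 7.650e-04 × 3600 × 24 = 66.1 mm/day.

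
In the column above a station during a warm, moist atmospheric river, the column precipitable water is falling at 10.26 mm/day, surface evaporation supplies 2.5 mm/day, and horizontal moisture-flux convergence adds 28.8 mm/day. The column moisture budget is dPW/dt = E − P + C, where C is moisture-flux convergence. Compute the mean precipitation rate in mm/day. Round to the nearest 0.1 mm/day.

dPW/dt = -10.26 mm/day.
P = E + C − dPW/dt = 2.5 + (28.8) − (-10.26) = 41.6 mm/day.

P ≈ 41.6 mm/day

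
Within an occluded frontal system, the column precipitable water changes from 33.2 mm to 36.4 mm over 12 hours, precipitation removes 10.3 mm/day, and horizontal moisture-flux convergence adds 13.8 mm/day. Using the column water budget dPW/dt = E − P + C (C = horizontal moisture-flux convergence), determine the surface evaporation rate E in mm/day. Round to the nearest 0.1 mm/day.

E ≈ 2.9 mm/day

dPW/dt = (36.4 − 33.2) mm / (12/24 day) = +6.400 mm/day.
E = dPW/dt + P − C = (+6.400) + 10.3 − (13.8) = 2.9 mm/day.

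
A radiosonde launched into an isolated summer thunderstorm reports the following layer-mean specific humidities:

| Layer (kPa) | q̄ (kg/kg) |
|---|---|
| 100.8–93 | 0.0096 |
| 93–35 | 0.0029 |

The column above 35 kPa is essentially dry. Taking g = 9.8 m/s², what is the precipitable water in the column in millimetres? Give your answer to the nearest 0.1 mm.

Precipitable water is the column-integrated vapour mass per unit area: PW = (1/g) Σ q̄ Δp, with q in kg/kg and Δp in Pa (1 kg/m² of water = 1 mm).
Layer 100.8–93 kPa: Δp = 78 hPa = 7800 Pa, q̄ = 0.0096 kg/kg → 0.0096 × 7800 / 9.8 = 7.64 mm
Layer 93–35 kPa: Δp = 580 hPa = 58000 Pa, q̄ = 0.0029 kg/kg → 0.0029 × 58000 / 9.8 = 17.16 mm
PW = 7.64 + 17.16 = 24.80 ≈ 24.8 mm.

PW ≈ 24.8 mm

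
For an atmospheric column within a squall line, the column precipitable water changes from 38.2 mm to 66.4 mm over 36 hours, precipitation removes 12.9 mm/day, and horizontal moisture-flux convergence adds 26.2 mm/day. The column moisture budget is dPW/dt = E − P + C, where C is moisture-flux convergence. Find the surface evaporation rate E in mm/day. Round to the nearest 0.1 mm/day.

E ≈ 5.5 mm/day

dPW/dt = (66.4 − 38.2) mm / (36/24 day) = +18.800 mm/day.
E = dPW/dt + P − C = (+18.800) + 12.9 − (26.2) = 5.5 mm/day.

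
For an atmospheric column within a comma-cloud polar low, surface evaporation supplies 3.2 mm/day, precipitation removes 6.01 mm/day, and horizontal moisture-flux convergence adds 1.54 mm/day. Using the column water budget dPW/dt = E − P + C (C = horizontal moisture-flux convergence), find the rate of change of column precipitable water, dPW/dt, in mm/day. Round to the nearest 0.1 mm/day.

dPW/dt = E − P + C = 3.2 − 6.01 + (1.54) = -1.3 mm/day.

dPW/dt ≈ -1.3 mm/day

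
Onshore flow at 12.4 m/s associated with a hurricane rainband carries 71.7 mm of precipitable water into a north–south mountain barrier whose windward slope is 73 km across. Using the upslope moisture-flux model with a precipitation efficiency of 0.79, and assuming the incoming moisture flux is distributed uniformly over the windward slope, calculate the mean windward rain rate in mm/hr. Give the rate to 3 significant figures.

Incoming column moisture flux per unit ridge length: F = V × PW = 12.4 × 71.7 = 889.08 mm·m/s.
Spread over the 73 km slope with efficiency ε = 0.79: R = ε·F/W = 0.79 × 889.08 / 73000 m = 9.622e-03 mm/s.
R = 9.622e-03 × 3600 = 34.6 mm/hr.

R ≈ 34.6 mm/hr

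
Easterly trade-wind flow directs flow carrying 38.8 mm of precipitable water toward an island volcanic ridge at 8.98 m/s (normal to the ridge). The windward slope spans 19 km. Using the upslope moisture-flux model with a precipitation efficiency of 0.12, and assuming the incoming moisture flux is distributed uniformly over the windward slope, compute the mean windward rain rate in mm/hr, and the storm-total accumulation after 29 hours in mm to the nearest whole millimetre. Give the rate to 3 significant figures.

Incoming column moisture flux per unit ridge length: F = V × PW = 8.98 × 38.8 = 348.424 mm·m/s.
Spread over the 19 km slope with efficiency ε = 0.12: R = ε·F/W = 0.12 × 348.424 / 19000 m = 2.201e-03 mm/s.
R = 2.201e-03 × 3600 = 7.92 mm/hr.
Over 29 h: total = 7.92 × 29 = 229.68 ≈ 230 mm.

R ≈ 7.92 mm/hr; total ≈ 230 mm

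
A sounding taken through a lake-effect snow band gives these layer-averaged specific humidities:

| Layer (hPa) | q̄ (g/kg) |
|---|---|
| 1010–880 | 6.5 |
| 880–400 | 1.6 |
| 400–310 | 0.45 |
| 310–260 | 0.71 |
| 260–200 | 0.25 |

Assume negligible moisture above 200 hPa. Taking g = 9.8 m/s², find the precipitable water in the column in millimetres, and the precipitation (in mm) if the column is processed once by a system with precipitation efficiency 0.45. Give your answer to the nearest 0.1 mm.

PW ≈ 17.4 mm; precipitation ≈ 7.8 mm

Precipitable water is the column-integrated vapour mass per unit area: PW = (1/g) Σ q̄ Δp, with q in kg/kg and Δp in Pa (1 kg/m² of water = 1 mm).
Layer 1010–880 hPa: Δp = 130 hPa = 13000 Pa, q̄ = 0.0065 kg/kg → 0.0065 × 13000 / 9.8 = 8.62 mm
Layer 880–400 hPa: Δp = 480 hPa = 48000 Pa, q̄ = 0.0016 kg/kg → 0.0016 × 48000 / 9.8 = 7.84 mm
Layer 400–310 hPa: Δp = 90 hPa = 9000 Pa, q̄ = 0.00045 kg/kg → 0.00045 × 9000 / 9.8 = 0.41 mm
Layer 310–260 hPa: Δp = 50 hPa = 5000 Pa, q̄ = 0.00071 kg/kg → 0.00071 × 5000 / 9.8 = 0.36 mm
Layer 260–200 hPa: Δp = 60 hPa = 6000 Pa, q̄ = 0.00025 kg/kg → 0.00025 × 6000 / 9.8 = 0.15 mm
PW = 8.62 + 7.84 + 0.41 + 0.36 + 0.15 = 17.38 ≈ 17.4 mm.
Precipitation = ε × PW = 0.45 × 17.4 = 7.8 mm.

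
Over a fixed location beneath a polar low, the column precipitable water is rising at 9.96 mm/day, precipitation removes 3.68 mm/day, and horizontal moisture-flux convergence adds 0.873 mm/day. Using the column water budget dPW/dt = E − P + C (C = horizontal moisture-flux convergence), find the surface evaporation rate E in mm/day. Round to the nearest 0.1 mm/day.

E ≈ 12.8 mm/day

dPW/dt = +9.96 mm/day.
E = dPW/dt + P − C = (+9.96) + 3.68 − (0.873) = 12.8 mm/day.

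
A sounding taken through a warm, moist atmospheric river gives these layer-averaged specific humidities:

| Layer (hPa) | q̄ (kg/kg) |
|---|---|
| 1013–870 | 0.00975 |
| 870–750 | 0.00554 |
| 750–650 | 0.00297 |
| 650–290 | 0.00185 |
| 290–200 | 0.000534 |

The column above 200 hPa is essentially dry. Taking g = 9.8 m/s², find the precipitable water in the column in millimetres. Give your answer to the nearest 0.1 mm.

Precipitable water is the column-integrated vapour mass per unit area: PW = (1/g) Σ q̄ Δp, with q in kg/kg and Δp in Pa (1 kg/m² of water = 1 mm).
Layer 1013–870 hPa: Δp = 143 hPa = 14300 Pa, q̄ = 0.00975 kg/kg → 0.00975 × 14300 / 9.8 = 14.23 mm
Layer 870–750 hPa: Δp = 120 hPa = 12000 Pa, q̄ = 0.00554 kg/kg → 0.00554 × 12000 / 9.8 = 6.78 mm
Layer 750–650 hPa: Δp = 100 hPa = 10000 Pa, q̄ = 0.00297 kg/kg → 0.00297 × 10000 / 9.8 = 3.03 mm
Layer 650–290 hPa: Δp = 360 hPa = 36000 Pa, q̄ = 0.00185 kg/kg → 0.00185 × 36000 / 9.8 = 6.80 mm
Layer 290–200 hPa: Δp = 90 hPa = 9000 Pa, q̄ = 0.000534 kg/kg → 0.000534 × 9000 / 9.8 = 0.49 mm
PW = 14.23 + 6.78 + 3.03 + 6.80 + 0.49 = 31.33 ≈ 31.3 mm.

PW ≈ 31.3 mm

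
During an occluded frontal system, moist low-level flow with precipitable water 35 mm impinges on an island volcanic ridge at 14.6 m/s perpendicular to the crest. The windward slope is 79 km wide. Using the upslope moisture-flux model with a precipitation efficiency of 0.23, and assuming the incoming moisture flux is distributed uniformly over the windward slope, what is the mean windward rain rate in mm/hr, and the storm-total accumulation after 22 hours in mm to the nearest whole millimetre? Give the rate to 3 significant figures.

R ≈ 5.36 mm/hr; total ≈ 118 mm

Incoming column moisture flux per unit ridge length: F = V × PW = 14.6 × 35 = 511 mm·m/s.
Spread over the 79 km slope with efficiency ε = 0.23: R = ε·F/W = 0.23 × 511 / 79000 m = 1.488e-03 mm/s.
R = 1.488e-03 × 3600 = 5.36 mm/hr.
Over 22 h: total = 5.36 × 22 = 117.92 ≈ 118 mm.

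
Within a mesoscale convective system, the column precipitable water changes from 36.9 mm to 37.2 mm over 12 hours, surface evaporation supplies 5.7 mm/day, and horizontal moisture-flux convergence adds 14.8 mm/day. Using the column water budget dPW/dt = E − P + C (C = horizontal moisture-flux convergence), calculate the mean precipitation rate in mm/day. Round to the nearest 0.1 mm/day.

P ≈ 19.9 mm/day

dPW/dt = (37.2 − 36.9) mm / (12/24 day) = +0.600 mm/day.
P = E + C − dPW/dt = 5.7 + (14.8) − (+0.600) = 19.9 mm/day.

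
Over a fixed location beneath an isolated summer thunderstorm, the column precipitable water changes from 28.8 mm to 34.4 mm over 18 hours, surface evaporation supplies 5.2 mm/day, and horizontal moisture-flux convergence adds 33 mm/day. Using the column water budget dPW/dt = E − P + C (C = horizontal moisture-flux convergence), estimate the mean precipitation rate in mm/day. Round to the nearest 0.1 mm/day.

P ≈ 30.7 mm/day

dPW/dt = (34.4 − 28.8) mm / (18/24 day) = +7.467 mm/day.
P = E + C − dPW/dt = 5.2 + (33) − (+7.467) = 30.7 mm/day.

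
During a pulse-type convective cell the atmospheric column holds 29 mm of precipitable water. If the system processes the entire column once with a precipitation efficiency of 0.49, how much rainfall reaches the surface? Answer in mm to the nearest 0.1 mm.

Rainfall = ε × PW = 0.49 × 29 = 14.2 mm.

rainfall ≈ 14.2 mm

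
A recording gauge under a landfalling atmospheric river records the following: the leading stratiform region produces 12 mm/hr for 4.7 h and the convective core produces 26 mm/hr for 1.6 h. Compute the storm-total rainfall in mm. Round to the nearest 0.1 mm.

total ≈ 98.0 mm

Total = Σ Rᵢ Δtᵢ = 12 × 4.7 + 26 × 1.6
      = 56.4 + 41.6 = 98.0 mm.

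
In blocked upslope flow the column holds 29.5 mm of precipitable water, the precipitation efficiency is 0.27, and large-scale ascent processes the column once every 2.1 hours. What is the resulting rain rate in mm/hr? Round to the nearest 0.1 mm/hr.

R ≈ 3.8 mm/hr

Each overturning extracts ε × PW = 0.27 × 29.5 = 7.965 mm.
Rate = ε·PW / τ = 7.965 / 2.1 h = 3.8 mm/hr.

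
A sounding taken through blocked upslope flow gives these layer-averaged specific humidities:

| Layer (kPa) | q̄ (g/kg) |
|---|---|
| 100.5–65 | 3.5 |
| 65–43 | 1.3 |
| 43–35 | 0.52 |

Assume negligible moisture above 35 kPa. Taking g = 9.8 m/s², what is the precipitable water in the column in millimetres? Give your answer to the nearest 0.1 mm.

PW ≈ 16.0 mm

Precipitable water is the column-integrated vapour mass per unit area: PW = (1/g) Σ q̄ Δp, with q in kg/kg and Δp in Pa (1 kg/m² of water = 1 mm).
Layer 100.5–65 kPa: Δp = 355 hPa = 35500 Pa, q̄ = 0.0035 kg/kg → 0.0035 × 35500 / 9.8 = 12.68 mm
Layer 65–43 kPa: Δp = 220 hPa = 22000 Pa, q̄ = 0.0013 kg/kg → 0.0013 × 22000 / 9.8 = 2.92 mm
Layer 43–35 kPa: Δp = 80 hPa = 8000 Pa, q̄ = 0.00052 kg/kg → 0.00052 × 8000 / 9.8 = 0.42 mm
PW = 12.68 + 2.92 + 0.42 = 16.02 ≈ 16.0 mm.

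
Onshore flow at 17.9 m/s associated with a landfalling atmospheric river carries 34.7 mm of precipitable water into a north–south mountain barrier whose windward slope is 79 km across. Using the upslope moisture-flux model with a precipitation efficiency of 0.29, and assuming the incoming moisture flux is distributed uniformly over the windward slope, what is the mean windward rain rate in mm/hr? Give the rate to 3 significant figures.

Incoming column moisture flux per unit ridge length: F = V × PW = 17.9 × 34.7 = 621.13 mm·m/s.
Spread over the 79 km slope with efficiency ε = 0.29: R = ε·F/W = 0.29 × 621.13 / 79000 m = 2.280e-03 mm/s.
R = 2.280e-03 × 3600 = 8.21 mm/hr.

R ≈ 8.21 mm/hr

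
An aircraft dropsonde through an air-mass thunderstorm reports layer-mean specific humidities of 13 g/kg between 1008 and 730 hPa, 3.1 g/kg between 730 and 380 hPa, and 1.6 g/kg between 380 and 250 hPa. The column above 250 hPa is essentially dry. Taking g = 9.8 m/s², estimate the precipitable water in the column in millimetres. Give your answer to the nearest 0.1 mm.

Precipitable water is the column-integrated vapour mass per unit area: PW = (1/g) Σ q̄ Δp, with q in kg/kg and Δp in Pa (1 kg/m² of water = 1 mm).
Layer 1008–730 hPa: Δp = 278 hPa = 27800 Pa, q̄ = 0.013 kg/kg → 0.013 × 27800 / 9.8 = 36.88 mm
Layer 730–380 hPa: Δp = 350 hPa = 35000 Pa, q̄ = 0.0031 kg/kg → 0.0031 × 35000 / 9.8 = 11.07 mm
Layer 380–250 hPa: Δp = 130 hPa = 13000 Pa, q̄ = 0.0016 kg/kg → 0.0016 × 13000 / 9.8 = 2.12 mm
PW = 36.88 + 11.07 + 2.12 = 50.07 ≈ 50.1 mm.

PW ≈ 50.1 mm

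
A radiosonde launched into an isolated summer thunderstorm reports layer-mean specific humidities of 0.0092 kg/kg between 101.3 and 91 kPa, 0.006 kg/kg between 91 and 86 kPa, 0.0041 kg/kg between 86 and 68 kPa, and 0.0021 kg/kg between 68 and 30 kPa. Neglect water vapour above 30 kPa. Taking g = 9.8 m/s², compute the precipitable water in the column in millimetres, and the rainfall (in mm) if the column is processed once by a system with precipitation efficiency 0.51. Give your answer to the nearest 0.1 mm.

PW ≈ 28.4 mm; rainfall ≈ 14.5 mm

Precipitable water is the column-integrated vapour mass per unit area: PW = (1/g) Σ q̄ Δp, with q in kg/kg and Δp in Pa (1 kg/m² of water = 1 mm).
Layer 101.3–91 kPa: Δp = 103 hPa = 10300 Pa, q̄ = 0.0092 kg/kg → 0.0092 × 10300 / 9.8 = 9.67 mm
Layer 91–86 kPa: Δp = 50 hPa = 5000 Pa, q̄ = 0.006 kg/kg → 0.006 × 5000 / 9.8 = 3.06 mm
Layer 86–68 kPa: Δp = 180 hPa = 18000 Pa, q̄ = 0.0041 kg/kg → 0.0041 × 18000 / 9.8 = 7.53 mm
Layer 68–30 kPa: Δp = 380 hPa = 38000 Pa, q̄ = 0.0021 kg/kg → 0.0021 × 38000 / 9.8 = 8.14 mm
PW = 9.67 + 3.06 + 7.53 + 8.14 = 28.40 ≈ 28.4 mm.
Rainfall = ε × PW = 0.51 × 28.4 = 14.5 mm.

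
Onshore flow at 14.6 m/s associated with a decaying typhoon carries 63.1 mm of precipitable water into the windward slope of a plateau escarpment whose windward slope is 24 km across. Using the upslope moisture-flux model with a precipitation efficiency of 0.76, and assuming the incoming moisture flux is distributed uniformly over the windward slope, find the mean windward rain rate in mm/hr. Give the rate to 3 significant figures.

Incoming column moisture flux per unit ridge length: F = V × PW = 14.6 × 63.1 = 921.26 mm·m/s.
Spread over the 24 km slope with efficiency ε = 0.76: R = ε·F/W = 0.76 × 921.26 / 24000 m = 2.917e-02 mm/s.
R = 2.917e-02 × 3600 = 105 mm/hr.

R ≈ 105 mm/hr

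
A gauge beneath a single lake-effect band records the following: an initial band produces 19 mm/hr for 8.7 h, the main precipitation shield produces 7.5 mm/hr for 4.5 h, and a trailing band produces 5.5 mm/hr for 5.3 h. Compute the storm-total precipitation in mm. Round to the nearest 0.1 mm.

total ≈ 228.2 mm

Total = Σ Rᵢ Δtᵢ = 19 × 8.7 + 7.5 × 4.5 + 5.5 × 5.3
      = 165.3 + 33.75 + 29.15 = 228.2 mm.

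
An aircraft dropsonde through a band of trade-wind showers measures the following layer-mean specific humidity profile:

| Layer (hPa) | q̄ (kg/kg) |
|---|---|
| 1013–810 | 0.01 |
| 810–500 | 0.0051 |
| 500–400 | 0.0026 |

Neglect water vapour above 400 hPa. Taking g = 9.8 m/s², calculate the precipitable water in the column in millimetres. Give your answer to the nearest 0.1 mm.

Precipitable water is the column-integrated vapour mass per unit area: PW = (1/g) Σ q̄ Δp, with q in kg/kg and Δp in Pa (1 kg/m² of water = 1 mm).
Layer 1013–810 hPa: Δp = 203 hPa = 20300 Pa, q̄ = 0.01 kg/kg → 0.01 × 20300 / 9.8 = 20.71 mm
Layer 810–500 hPa: Δp = 310 hPa = 31000 Pa, q̄ = 0.0051 kg/kg → 0.0051 × 31000 / 9.8 = 16.13 mm
Layer 500–400 hPa: Δp = 100 hPa = 10000 Pa, q̄ = 0.0026 kg/kg → 0.0026 × 10000 / 9.8 = 2.65 mm
PW = 20.71 + 16.13 + 2.65 = 39.49 ≈ 39.5 mm.

PW ≈ 39.5 mm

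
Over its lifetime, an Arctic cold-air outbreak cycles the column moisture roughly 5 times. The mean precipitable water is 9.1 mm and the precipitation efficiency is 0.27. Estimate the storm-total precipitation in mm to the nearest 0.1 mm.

precipitation ≈ 12.3 mm

Each cycle deposits ε × PW = 0.27 × 9.1 = 2.457 mm.
Over 5 cycles: 5 × 2.457 = 12.3 mm.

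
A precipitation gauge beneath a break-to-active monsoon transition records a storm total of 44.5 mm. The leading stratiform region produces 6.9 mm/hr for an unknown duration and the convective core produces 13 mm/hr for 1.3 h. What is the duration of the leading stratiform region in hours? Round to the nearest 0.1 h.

Known phases: 13 × 1.3 = 16.9 mm.
Remaining depth = 44.5 − 16.9 = 27.6 mm.
Duration = 27.6 / 6.9 = 4.0 h.

duration ≈ 4.0 h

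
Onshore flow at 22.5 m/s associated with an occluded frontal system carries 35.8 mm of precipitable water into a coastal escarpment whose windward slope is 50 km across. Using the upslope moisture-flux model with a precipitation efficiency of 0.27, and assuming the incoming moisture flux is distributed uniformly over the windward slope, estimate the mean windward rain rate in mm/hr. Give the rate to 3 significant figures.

R ≈ 15.7 mm/hr

Incoming column moisture flux per unit ridge length: F = V × PW = 22.5 × 35.8 = 805.5 mm·m/s.
Spread over the 50 km slope with efficiency ε = 0.27: R = ε·F/W = 0.27 × 805.5 / 50000 m = 4.350e-03 mm/s.
R = 4.350e-03 × 3600 = 15.7 mm/hr.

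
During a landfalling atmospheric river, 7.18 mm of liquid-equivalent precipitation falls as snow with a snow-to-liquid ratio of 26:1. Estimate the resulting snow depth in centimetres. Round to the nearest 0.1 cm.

snow depth ≈ 18.7 cm

Snow depth = liquid × ratio = 7.18 mm × 26 = 186.68 mm = 18.7 cm.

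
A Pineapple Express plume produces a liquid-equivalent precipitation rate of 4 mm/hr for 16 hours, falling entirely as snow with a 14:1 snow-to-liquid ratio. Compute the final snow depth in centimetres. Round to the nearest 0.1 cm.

snow depth ≈ 89.6 cm

Liquid-equivalent depth = 4 × 16 = 64 mm.
Snow depth = 64 mm × 14 = 896 mm = 89.6 cm.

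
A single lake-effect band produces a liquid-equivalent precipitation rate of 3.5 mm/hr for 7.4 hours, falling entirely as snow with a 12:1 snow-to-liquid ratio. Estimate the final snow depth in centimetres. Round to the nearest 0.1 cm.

Liquid-equivalent depth = 3.5 × 7.4 = 25.9 mm.
Snow depth = 25.9 mm × 12 = 310.8 mm = 31.1 cm.

snow depth ≈ 31.1 cm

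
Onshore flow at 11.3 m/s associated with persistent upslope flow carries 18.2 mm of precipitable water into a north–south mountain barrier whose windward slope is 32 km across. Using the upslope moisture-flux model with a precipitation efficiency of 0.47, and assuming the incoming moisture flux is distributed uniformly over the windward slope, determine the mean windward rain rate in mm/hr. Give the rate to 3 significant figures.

Incoming column moisture flux per unit ridge length: F = V × PW = 11.3 × 18.2 = 205.66 mm·m/s.
Spread over the 32 km slope with efficiency ε = 0.47: R = ε·F/W = 0.47 × 205.66 / 32000 m = 3.021e-03 mm/s.
R = 3.021e-03 × 3600 = 10.9 mm/hr.

R ≈ 10.9 mm/hr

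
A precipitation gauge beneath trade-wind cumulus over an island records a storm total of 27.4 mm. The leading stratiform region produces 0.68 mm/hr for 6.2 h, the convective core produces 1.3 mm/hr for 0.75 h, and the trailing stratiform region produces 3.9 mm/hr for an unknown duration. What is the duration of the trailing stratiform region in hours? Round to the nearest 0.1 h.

duration ≈ 5.7 h

Known phases: 0.68 × 6.2 + 1.3 × 0.75 = 4.216 + 0.975 = 5.191 mm.
Remaining depth = 27.4 − 5.191 = 22.209 mm.
Duration = 22.209 / 3.9 = 5.7 h.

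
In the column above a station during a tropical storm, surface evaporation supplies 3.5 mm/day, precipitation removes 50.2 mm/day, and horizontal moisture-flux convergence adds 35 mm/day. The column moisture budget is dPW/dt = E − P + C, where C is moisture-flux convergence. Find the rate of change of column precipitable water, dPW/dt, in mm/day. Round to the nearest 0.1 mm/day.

dPW/dt ≈ -11.7 mm/day

dPW/dt = E − P + C = 3.5 − 50.2 + (35) = -11.7 mm/day.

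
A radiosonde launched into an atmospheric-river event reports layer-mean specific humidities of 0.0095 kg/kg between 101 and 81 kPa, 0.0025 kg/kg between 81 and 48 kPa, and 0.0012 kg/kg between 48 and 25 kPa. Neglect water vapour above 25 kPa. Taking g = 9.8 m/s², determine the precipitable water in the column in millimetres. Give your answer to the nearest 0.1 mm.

PW ≈ 30.6 mm

Precipitable water is the column-integrated vapour mass per unit area: PW = (1/g) Σ q̄ Δp, with q in kg/kg and Δp in Pa (1 kg/m² of water = 1 mm).
Layer 101–81 kPa: Δp = 200 hPa = 20000 Pa, q̄ = 0.0095 kg/kg → 0.0095 × 20000 / 9.8 = 19.39 mm
Layer 81–48 kPa: Δp = 330 hPa = 33000 Pa, q̄ = 0.0025 kg/kg → 0.0025 × 33000 / 9.8 = 8.42 mm
Layer 48–25 kPa: Δp = 230 hPa = 23000 Pa, q̄ = 0.0012 kg/kg → 0.0012 × 23000 / 9.8 = 2.82 mm
PW = 19.39 + 8.42 + 2.82 = 30.63 ≈ 30.6 mm.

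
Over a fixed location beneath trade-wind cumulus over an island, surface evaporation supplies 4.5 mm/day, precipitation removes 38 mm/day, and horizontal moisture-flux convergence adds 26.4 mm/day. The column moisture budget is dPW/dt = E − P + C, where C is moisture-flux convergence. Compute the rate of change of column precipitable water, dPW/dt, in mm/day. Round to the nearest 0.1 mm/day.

dPW/dt ≈ -7.1 mm/day

dPW/dt = E − P + C = 4.5 − 38 + (26.4) = -7.1 mm/day.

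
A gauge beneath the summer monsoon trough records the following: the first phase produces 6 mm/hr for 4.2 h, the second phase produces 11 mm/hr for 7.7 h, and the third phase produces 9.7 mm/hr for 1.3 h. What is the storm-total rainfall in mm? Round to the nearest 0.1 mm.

Total = Σ Rᵢ Δtᵢ = 6 × 4.2 + 11 × 7.7 + 9.7 × 1.3
      = 25.2 + 84.7 + 12.61 = 122.5 mm.

total ≈ 122.5 mm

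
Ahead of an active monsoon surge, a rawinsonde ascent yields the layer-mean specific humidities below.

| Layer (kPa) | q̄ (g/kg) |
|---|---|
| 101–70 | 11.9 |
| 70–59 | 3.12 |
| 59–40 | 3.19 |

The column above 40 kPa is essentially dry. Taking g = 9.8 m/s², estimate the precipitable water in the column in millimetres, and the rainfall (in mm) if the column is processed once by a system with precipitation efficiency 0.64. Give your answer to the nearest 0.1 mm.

Precipitable water is the column-integrated vapour mass per unit area: PW = (1/g) Σ q̄ Δp, with q in kg/kg and Δp in Pa (1 kg/m² of water = 1 mm).
Layer 101–70 kPa: Δp = 310 hPa = 31000 Pa, q̄ = 0.0119 kg/kg → 0.0119 × 31000 / 9.8 = 37.64 mm
Layer 70–59 kPa: Δp = 110 hPa = 11000 Pa, q̄ = 0.00312 kg/kg → 0.00312 × 11000 / 9.8 = 3.50 mm
Layer 59–40 kPa: Δp = 190 hPa = 19000 Pa, q̄ = 0.00319 kg/kg → 0.00319 × 19000 / 9.8 = 6.18 mm
PW = 37.64 + 3.50 + 6.18 = 47.32 ≈ 47.3 mm.
Rainfall = ε × PW = 0.64 × 47.3 = 30.3 mm.

PW ≈ 47.3 mm; rainfall ≈ 30.3 mm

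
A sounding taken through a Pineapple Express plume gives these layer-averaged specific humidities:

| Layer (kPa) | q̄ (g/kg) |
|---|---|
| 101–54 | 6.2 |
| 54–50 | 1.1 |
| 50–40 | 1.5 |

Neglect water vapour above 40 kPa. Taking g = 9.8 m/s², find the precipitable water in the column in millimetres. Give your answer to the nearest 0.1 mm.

Precipitable water is the column-integrated vapour mass per unit area: PW = (1/g) Σ q̄ Δp, with q in kg/kg and Δp in Pa (1 kg/m² of water = 1 mm).
Layer 101–54 kPa: Δp = 470 hPa = 47000 Pa, q̄ = 0.0062 kg/kg → 0.0062 × 47000 / 9.8 = 29.73 mm
Layer 54–50 kPa: Δp = 40 hPa = 4000 Pa, q̄ = 0.0011 kg/kg → 0.0011 × 4000 / 9.8 = 0.45 mm
Layer 50–40 kPa: Δp = 100 hPa = 10000 Pa, q̄ = 0.0015 kg/kg → 0.0015 × 10000 / 9.8 = 1.53 mm
PW = 29.73 + 0.45 + 1.53 = 31.71 ≈ 31.7 mm.

PW ≈ 31.7 mm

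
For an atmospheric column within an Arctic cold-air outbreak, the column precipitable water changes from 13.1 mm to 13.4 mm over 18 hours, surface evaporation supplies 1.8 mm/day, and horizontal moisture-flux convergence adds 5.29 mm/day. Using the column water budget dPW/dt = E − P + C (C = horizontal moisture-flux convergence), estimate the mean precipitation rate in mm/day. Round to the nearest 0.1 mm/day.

dPW/dt = (13.4 − 13.1) mm / (18/24 day) = +0.400 mm/day.
P = E + C − dPW/dt = 1.8 + (5.29) − (+0.400) = 6.7 mm/day.

P ≈ 6.7 mm/day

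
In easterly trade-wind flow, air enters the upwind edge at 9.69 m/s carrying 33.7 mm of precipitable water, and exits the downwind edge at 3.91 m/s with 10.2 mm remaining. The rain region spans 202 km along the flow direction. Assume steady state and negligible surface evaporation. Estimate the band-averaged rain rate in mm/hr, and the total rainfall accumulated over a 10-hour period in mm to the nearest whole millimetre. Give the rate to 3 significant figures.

R ≈ 5.11 mm/hr; total ≈ 51 mm

Column moisture flux per unit crosswind length is F = V × PW.
Inflow: F_in = 9.69 × 33.7 = 326.553 mm·m/s
Outflow: F_out = 3.91 × 10.2 = 39.882 mm·m/s
Steady-state rate R = (F_in − F_out)/L = (326.553 − 39.882) / 202000 m = 1.419e-03 mm/s.
R = 1.419e-03 × 3600 = 5.11 mm/hr.
Over 10 h: total = 5.11 × 10 = 51.1 ≈ 51 mm.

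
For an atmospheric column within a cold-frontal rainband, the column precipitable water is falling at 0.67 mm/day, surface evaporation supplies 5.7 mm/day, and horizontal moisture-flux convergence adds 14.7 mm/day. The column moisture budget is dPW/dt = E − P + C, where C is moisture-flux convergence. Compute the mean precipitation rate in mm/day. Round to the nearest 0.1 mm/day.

P ≈ 21.1 mm/day

dPW/dt = -0.67 mm/day.
P = E + C − dPW/dt = 5.7 + (14.7) − (-0.67) = 21.1 mm/day.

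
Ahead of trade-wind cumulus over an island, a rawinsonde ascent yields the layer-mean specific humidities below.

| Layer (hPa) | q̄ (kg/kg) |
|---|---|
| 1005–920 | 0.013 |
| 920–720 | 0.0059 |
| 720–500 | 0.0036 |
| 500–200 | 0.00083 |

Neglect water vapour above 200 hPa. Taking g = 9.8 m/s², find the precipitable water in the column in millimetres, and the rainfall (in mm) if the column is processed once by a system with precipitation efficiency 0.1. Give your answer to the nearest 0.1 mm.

PW ≈ 33.9 mm; rainfall ≈ 3.4 mm

Precipitable water is the column-integrated vapour mass per unit area: PW = (1/g) Σ q̄ Δp, with q in kg/kg and Δp in Pa (1 kg/m² of water = 1 mm).
Layer 1005–920 hPa: Δp = 85 hPa = 8500 Pa, q̄ = 0.013 kg/kg → 0.013 × 8500 / 9.8 = 11.28 mm
Layer 920–720 hPa: Δp = 200 hPa = 20000 Pa, q̄ = 0.0059 kg/kg → 0.0059 × 20000 / 9.8 = 12.04 mm
Layer 720–500 hPa: Δp = 220 hPa = 22000 Pa, q̄ = 0.0036 kg/kg → 0.0036 × 22000 / 9.8 = 8.08 mm
Layer 500–200 hPa: Δp = 300 hPa = 30000 Pa, q̄ = 0.00083 kg/kg → 0.00083 × 30000 / 9.8 = 2.54 mm
PW = 11.28 + 12.04 + 8.08 + 2.54 = 33.94 ≈ 33.9 mm.
Rainfall = ε × PW = 0.1 × 33.9 = 3.4 mm.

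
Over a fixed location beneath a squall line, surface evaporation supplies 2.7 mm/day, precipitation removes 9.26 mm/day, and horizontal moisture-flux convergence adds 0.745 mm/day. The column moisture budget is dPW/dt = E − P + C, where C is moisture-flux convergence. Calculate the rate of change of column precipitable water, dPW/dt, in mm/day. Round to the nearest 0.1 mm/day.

dPW/dt = E − P + C = 2.7 − 9.26 + (0.745) = -5.8 mm/day.

dPW/dt ≈ -5.8 mm/day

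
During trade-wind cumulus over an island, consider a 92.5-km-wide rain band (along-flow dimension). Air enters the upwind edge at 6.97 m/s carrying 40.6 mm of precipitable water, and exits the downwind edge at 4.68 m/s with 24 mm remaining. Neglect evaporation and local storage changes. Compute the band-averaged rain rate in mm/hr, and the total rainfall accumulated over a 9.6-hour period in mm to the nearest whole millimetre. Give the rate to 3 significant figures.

R ≈ 6.64 mm/hr; total ≈ 64 mm

Column moisture flux per unit crosswind length is F = V × PW.
Inflow: F_in = 6.97 × 40.6 = 282.982 mm·m/s
Outflow: F_out = 4.68 × 24 = 112.32 mm·m/s
Steady-state rate R = (F_in − F_out)/L = (282.982 − 112.32) / 92500 m = 1.845e-03 mm/s.
R = 1.845e-03 × 3600 = 6.64 mm/hr.
Over 9.6 h: total = 6.64 × 9.6 = 63.744 ≈ 64 mm.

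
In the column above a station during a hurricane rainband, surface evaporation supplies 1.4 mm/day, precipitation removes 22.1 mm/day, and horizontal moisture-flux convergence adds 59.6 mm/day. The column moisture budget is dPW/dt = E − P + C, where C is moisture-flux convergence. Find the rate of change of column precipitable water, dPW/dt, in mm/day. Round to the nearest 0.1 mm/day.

dPW/dt ≈ 38.9 mm/day

dPW/dt = E − P + C = 1.4 − 22.1 + (59.6) = 38.9 mm/day.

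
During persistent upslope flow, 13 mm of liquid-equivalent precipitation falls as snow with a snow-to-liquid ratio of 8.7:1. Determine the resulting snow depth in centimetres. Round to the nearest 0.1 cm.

snow depth ≈ 11.3 cm

Snow depth = liquid × ratio = 13 mm × 8.7 = 113.1 mm = 11.3 cm.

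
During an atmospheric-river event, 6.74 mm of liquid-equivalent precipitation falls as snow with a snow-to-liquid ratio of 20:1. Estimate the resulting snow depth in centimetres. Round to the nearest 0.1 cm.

Snow depth = liquid × ratio = 6.74 mm × 20 = 134.8 mm = 13.5 cm.

snow depth ≈ 13.5 cm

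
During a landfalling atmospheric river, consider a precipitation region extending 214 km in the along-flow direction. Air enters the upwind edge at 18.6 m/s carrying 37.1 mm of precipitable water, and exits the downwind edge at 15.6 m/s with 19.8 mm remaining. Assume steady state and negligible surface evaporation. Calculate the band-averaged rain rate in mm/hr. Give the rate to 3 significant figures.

Column moisture flux per unit crosswind length is F = V × PW.
Inflow: F_in = 18.6 × 37.1 = 690.06 mm·m/s
Outflow: F_out = 15.6 × 19.8 = 308.88 mm·m/s
Steady-state rate R = (F_in − F_out)/L = (690.06 − 308.88) / 214000 m = 1.781e-03 mm/s.
R = 1.781e-03 × 3600 = 6.41 mm/hr.

R ≈ 6.41 mm/hr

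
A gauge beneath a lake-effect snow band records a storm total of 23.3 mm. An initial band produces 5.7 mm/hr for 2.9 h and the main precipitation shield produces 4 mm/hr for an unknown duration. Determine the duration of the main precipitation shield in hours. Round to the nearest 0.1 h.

duration ≈ 1.7 h

Known phases: 5.7 × 2.9 = 16.53 mm.
Remaining depth = 23.3 − 16.53 = 6.77 mm.
Duration = 6.77 / 4 = 1.7 h.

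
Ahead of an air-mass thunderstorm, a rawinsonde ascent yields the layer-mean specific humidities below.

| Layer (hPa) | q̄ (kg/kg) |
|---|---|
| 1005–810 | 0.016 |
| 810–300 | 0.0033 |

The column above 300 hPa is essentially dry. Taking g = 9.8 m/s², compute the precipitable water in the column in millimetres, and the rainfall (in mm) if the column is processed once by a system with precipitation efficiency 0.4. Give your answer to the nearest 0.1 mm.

Precipitable water is the column-integrated vapour mass per unit area: PW = (1/g) Σ q̄ Δp, with q in kg/kg and Δp in Pa (1 kg/m² of water = 1 mm).
Layer 1005–810 hPa: Δp = 195 hPa = 19500 Pa, q̄ = 0.016 kg/kg → 0.016 × 19500 / 9.8 = 31.84 mm
Layer 810–300 hPa: Δp = 510 hPa = 51000 Pa, q̄ = 0.0033 kg/kg → 0.0033 × 51000 / 9.8 = 17.17 mm
PW = 31.84 + 17.17 = 49.01 ≈ 49.0 mm.
Rainfall = ε × PW = 0.4 × 49.0 = 19.6 mm.

PW ≈ 49.0 mm; rainfall ≈ 19.6 mm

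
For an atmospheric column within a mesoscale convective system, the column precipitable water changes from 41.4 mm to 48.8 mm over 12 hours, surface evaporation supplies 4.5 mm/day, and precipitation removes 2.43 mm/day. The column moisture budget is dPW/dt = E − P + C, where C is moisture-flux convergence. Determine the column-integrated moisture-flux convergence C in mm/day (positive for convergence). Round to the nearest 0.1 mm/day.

dPW/dt = (48.8 − 41.4) mm / (12/24 day) = +14.800 mm/day.
C = dPW/dt − E + P = (+14.800) − 4.5 + 2.43 = 12.7 mm/day.

C ≈ 12.7 mm/day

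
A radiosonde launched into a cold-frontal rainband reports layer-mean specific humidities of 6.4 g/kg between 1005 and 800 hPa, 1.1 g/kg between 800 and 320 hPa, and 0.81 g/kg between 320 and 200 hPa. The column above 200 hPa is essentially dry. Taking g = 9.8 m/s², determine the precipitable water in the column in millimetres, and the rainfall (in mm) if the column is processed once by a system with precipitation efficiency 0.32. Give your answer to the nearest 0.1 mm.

PW ≈ 19.8 mm; rainfall ≈ 6.3 mm

Precipitable water is the column-integrated vapour mass per unit area: PW = (1/g) Σ q̄ Δp, with q in kg/kg and Δp in Pa (1 kg/m² of water = 1 mm).
Layer 1005–800 hPa: Δp = 205 hPa = 20500 Pa, q̄ = 0.0064 kg/kg → 0.0064 × 20500 / 9.8 = 13.39 mm
Layer 800–320 hPa: Δp = 480 hPa = 48000 Pa, q̄ = 0.0011 kg/kg → 0.0011 × 48000 / 9.8 = 5.39 mm
Layer 320–200 hPa: Δp = 120 hPa = 12000 Pa, q̄ = 0.00081 kg/kg → 0.00081 × 12000 / 9.8 = 0.99 mm
PW = 13.39 + 5.39 + 0.99 = 19.77 ≈ 19.8 mm.
Rainfall = ε × PW = 0.32 × 19.8 = 6.3 mm.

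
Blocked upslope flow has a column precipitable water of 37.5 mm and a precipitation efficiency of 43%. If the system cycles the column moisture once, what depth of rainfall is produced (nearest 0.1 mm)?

Rainfall = ε × PW = 0.43 × 37.5 = 16.1 mm.

rainfall ≈ 16.1 mm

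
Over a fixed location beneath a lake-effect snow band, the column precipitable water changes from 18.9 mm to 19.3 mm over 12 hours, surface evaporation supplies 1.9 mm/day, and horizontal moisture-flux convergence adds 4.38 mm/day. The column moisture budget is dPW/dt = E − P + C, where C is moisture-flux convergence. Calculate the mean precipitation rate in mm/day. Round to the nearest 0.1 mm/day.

P ≈ 5.5 mm/day

dPW/dt = (19.3 − 18.9) mm / (12/24 day) = +0.800 mm/day.
P = E + C − dPW/dt = 1.9 + (4.38) − (+0.800) = 5.5 mm/day.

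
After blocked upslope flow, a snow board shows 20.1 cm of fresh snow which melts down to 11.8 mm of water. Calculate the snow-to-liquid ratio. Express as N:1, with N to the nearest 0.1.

ratio ≈ 17.0

Ratio = snow depth / SWE = 201 mm / 11.8 mm = 17.0, i.e. 17.0:1.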